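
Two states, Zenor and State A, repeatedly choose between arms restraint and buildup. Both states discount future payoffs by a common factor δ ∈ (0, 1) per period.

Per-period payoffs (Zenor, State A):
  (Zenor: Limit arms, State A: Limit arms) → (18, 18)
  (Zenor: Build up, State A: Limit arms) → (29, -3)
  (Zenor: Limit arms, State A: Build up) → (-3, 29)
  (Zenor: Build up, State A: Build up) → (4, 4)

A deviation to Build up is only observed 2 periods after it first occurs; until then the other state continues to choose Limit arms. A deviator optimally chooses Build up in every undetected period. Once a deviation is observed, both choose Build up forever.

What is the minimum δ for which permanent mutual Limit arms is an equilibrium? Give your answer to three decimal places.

A deviator earns 29 for 2 periods, then 4 forever; cooperating earns 18 forever. Multiplying the IC by (1−δ):
18 ≥ 29(1−δ^2) + 4δ^2, so 25·δ^2 ≥ 11 and δ^2 ≥ 11/25.
δ ≥ (11/25)^(1/2) ≈ 0.663.

0.663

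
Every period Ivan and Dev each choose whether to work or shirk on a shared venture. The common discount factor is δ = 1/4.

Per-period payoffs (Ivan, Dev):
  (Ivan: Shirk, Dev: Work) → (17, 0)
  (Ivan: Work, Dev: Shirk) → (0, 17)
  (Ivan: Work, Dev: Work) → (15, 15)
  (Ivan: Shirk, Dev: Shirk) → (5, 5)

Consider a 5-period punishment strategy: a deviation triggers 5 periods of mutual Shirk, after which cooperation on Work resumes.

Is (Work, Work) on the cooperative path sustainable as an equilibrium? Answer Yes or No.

Yes

A one-shot deviation gives 17 now, then 5 for 5 periods, then back to 15.
Gain from deviating: (17−15) today; loss: (15−5) in each of the next 5 periods.
No-deviation condition: (15−5)(δ+…+δ^5) ≥ 17−15, i.e. δ+…+δ^5 ≥ 1/5.
At δ = 1/4: δ+…+δ^5 = 0.3330 ≥ 0.2000.
So cooperation is sustainable.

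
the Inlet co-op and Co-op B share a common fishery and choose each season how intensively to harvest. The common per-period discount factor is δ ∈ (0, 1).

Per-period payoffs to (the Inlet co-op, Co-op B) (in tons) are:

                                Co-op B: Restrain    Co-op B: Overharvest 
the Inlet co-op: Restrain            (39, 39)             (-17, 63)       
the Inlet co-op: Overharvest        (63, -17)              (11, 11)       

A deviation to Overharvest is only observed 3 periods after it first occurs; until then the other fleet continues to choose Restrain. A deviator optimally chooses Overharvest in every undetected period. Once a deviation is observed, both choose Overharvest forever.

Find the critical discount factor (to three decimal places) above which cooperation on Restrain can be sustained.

0.773

Deviating for the 3 undetected periods gains 63−39 = 24 per period over cooperation, then loses 39−11 = 28 per period forever once punishment starts.
Gain: 24(1 + δ + … + δ^2); loss: 28·δ^3/(1−δ).
No profitable deviation ⇔ 24(1−δ^3) ≤ 28·δ^3, i.e. δ^3 ≥ 24/(24+28) = 6/13.
Hence δ ≥ (6/13)^(1/3) ≈ 0.773.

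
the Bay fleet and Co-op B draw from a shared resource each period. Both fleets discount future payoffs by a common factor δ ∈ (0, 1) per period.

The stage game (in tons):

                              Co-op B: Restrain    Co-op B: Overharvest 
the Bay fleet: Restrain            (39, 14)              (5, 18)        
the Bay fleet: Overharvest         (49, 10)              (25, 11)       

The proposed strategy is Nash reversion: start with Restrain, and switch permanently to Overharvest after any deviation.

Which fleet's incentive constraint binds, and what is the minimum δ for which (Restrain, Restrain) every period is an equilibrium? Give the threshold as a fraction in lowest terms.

Co-op B; δ ≥ 4/7

the Bay fleet's threshold: (49−39)/(49−25) = 5/12.
Co-op B's threshold: (18−14)/(18−11) = 4/7.
5/12 < 4/7, so Co-op B binds and δ* = 4/7.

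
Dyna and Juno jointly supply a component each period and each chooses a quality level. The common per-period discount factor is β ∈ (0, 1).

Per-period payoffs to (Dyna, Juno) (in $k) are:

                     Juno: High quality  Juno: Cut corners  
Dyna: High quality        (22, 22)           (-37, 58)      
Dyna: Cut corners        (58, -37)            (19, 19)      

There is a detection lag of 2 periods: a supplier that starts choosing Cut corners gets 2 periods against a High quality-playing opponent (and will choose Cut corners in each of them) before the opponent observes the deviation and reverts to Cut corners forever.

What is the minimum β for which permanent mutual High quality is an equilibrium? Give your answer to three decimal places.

0.961

Deviating for the 2 undetected periods gains 58−22 = 36 per period over cooperation, then loses 22−19 = 3 per period forever once punishment starts.
Gain: 36(1 + β + … + β^1); loss: 3·β^2/(1−β).
No profitable deviation ⇔ 36(1−β^2) ≤ 3·β^2, i.e. β^2 ≥ 36/(36+3) = 12/13.
Hence β ≥ (12/13)^(1/2) ≈ 0.961.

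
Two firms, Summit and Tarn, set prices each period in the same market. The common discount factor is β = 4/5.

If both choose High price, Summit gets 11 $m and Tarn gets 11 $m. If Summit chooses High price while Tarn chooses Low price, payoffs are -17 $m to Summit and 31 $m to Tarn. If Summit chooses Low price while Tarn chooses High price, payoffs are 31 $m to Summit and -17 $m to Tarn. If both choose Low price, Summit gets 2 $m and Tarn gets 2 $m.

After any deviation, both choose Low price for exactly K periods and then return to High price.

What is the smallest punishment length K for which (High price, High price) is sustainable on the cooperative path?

4

IC: β(1−β^K)/(1−β) ≥ (31−11)/(11−2) = 20/9.
With β = 4/5: need 1 − β^K ≥ 20/9·(1−4/5)/(4/5), i.e. β^K ≤ 0.4444.
Since (4/5)^3 = 0.5120 and (4/5)^4 = 0.4096, the smallest such K is 4.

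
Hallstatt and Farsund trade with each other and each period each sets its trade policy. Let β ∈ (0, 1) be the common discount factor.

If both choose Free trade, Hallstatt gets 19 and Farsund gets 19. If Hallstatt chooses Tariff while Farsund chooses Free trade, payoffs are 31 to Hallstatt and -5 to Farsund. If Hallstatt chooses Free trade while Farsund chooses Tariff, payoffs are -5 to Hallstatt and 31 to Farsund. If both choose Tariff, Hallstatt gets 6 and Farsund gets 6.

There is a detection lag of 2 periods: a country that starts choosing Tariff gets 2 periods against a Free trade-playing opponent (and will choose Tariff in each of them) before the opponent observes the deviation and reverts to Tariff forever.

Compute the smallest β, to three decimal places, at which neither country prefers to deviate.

The best deviation is to choose Tariff for all 2 undetected periods, earning 31 each, then 6 forever once detected.
Deviation value: 31(1−β^2)/(1−β) + 6β^2/(1−β); cooperation value: 19/(1−β).
IC: 19 ≥ 31(1−β^2) + 6β^2 = 31 − 25β^2.
So β^2 ≥ 12/25, giving β ≥ (12/25)^(1/2) ≈ 0.693.

0.693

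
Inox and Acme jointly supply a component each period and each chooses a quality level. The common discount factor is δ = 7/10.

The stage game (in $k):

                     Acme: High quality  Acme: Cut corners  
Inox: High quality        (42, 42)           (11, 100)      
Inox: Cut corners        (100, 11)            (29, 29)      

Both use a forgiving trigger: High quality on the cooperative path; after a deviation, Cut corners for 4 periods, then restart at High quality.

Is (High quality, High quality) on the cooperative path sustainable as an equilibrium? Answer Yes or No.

No

A one-shot deviation gives 100 now, then 29 for 4 periods, then back to 42.
Gain from deviating: (100−42) today; loss: (42−29) in each of the next 4 periods.
No-deviation condition: (42−29)(δ+…+δ^4) ≥ 100−42, i.e. δ+…+δ^4 ≥ 58/13.
At δ = 7/10: δ+…+δ^4 = 1.7731 < 4.4615.
So cooperation is not sustainable.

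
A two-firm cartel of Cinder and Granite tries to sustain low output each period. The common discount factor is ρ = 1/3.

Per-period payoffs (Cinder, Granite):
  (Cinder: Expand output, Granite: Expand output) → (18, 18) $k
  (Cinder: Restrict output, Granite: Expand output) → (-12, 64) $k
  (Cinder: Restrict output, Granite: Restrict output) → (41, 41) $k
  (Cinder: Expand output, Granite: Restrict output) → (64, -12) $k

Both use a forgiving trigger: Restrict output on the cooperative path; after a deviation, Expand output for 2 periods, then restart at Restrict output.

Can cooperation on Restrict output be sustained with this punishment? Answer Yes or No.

Comparing payoff streams over the 3 periods until play realigns: cooperate → 41(1+ρ+…+ρ^2); deviate → 64 + 18(ρ+…+ρ^2).
Cooperation is sustained iff (41−18)(ρ+…+ρ^2) ≥ 64−41.
ρ+…+ρ^2 = 1/3·(1−(1/3)^2)/(1−1/3) = 0.4444, and (64−41)/(41−18) = 1.0000.
0.4444 < 1.0000, so cooperation is not sustainable.

No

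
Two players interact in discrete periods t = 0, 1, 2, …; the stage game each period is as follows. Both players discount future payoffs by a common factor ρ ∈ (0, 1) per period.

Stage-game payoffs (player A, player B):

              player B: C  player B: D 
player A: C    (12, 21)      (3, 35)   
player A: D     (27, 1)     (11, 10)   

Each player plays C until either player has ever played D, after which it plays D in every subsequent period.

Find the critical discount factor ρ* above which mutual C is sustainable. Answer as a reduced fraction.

player A: cooperation gives 12 each period; deviation gives 27 once then 11 forever.
  12/(1−ρ) ≥ 27 + 11ρ/(1−ρ) ⇒ ρ ≥ 15/16.
player B: cooperation gives 21 each period; deviation gives 35 once then 10 forever.
  ρ ≥ 14/25.
Both must hold, so the binding constraint is player A's: ρ ≥ 15/16.

15/16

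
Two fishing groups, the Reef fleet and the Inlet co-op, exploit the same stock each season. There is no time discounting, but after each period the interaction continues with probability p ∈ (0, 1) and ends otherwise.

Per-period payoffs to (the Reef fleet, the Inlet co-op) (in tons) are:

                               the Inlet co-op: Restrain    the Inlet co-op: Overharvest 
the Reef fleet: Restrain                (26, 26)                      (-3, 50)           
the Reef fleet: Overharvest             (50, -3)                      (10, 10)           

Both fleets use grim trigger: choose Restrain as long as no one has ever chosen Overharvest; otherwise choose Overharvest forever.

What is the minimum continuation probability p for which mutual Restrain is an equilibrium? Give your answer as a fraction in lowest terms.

With no time discounting, the continuation probability p plays the role of the discount factor.
Grim-trigger IC: 26/(1−p) ≥ 50 + 10p/(1−p) ⇒ p ≥ (50−26)/(50−10) = 3/5.

3/5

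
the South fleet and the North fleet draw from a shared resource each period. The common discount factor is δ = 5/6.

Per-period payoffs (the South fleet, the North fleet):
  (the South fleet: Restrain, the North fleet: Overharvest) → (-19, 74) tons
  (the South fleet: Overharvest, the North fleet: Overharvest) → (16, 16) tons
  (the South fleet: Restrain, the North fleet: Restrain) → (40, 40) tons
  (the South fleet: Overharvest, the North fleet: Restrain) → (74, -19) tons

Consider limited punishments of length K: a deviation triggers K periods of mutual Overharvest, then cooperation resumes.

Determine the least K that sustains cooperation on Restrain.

No profitable deviation requires (40−16)(δ+…+δ^K) ≥ 74−40, i.e. δ+…+δ^K ≥ 17/12 ≈ 1.4167.
With δ = 5/6, the partial sums are K=1: 0.8333, K=2: 1.5278.
K = 2 is the first length at which the sum reaches 1.4167.

2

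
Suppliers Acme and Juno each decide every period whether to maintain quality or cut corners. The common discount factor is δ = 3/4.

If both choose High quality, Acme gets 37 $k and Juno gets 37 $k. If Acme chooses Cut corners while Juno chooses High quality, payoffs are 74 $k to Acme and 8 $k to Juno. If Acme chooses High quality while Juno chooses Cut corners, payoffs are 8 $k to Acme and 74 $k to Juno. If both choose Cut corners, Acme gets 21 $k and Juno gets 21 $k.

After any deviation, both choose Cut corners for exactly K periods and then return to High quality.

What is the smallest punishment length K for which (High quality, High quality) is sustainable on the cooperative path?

6

Need Σ_{k=1}^{K} δ^k ≥ (74−37)/(37−21) = 2.3125 at δ = 3/4.
At K = 5 the sum is 2.2881 < 2.3125; at K = 6 it is 2.4661 ≥ 2.3125.
So the minimum punishment length is K = 6.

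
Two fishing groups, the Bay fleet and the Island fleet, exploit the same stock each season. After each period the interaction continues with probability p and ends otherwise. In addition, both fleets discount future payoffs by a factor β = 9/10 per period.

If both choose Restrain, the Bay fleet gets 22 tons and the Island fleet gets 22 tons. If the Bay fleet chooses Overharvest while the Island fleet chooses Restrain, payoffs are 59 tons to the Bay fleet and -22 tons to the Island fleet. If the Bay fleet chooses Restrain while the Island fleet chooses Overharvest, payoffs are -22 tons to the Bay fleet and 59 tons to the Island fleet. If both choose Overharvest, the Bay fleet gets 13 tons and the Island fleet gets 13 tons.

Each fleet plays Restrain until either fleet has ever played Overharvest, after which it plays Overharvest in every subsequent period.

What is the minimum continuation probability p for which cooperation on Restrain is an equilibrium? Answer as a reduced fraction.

Expected continuation weight on next period's payoff is β·p = 9/10·p, which plays the role of the discount factor.
Cooperation requires 9/10·p ≥ (59−22)/(59−13) = 37/46, hence p ≥ 185/207.

185/207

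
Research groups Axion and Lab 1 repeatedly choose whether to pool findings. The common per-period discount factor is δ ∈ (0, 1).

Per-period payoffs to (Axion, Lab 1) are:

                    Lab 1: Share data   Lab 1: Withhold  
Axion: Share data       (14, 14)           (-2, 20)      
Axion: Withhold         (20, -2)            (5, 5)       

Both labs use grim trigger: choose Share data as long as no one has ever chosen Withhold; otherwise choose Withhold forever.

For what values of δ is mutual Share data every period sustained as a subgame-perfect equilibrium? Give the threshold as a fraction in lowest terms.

2/5

14/(1−δ) ≥ 20 + 5δ/(1−δ)
14 ≥ 20 − 15δ
δ ≥ 6/15 = 2/5.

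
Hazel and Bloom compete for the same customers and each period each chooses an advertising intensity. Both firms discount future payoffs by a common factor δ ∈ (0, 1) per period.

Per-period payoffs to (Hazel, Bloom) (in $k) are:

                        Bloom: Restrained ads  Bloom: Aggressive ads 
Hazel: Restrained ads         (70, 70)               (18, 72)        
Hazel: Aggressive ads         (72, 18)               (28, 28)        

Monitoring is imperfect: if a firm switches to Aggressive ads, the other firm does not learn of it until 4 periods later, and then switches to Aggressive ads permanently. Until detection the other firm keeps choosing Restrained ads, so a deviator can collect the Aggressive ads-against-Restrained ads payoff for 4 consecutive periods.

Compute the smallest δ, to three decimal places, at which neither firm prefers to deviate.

0.462

The best deviation is to choose Aggressive ads for all 4 undetected periods, earning 72 each, then 28 forever once detected.
Deviation value: 72(1−δ^4)/(1−δ) + 28δ^4/(1−δ); cooperation value: 70/(1−δ).
IC: 70 ≥ 72(1−δ^4) + 28δ^4 = 72 − 44δ^4.
So δ^4 ≥ 2/44 = 1/22, giving δ ≥ (1/22)^(1/4) ≈ 0.462.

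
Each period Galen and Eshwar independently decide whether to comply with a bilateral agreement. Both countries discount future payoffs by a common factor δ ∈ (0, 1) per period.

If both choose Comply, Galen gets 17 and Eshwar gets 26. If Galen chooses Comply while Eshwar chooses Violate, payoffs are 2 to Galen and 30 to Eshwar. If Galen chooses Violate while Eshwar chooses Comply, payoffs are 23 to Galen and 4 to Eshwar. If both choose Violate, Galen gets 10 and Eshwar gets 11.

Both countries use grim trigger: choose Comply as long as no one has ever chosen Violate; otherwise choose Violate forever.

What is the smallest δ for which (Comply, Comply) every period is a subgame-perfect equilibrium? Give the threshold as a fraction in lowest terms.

6/13

Galen: cooperation gives 17 each period; deviation gives 23 once then 10 forever.
  17/(1−δ) ≥ 23 + 10δ/(1−δ) ⇒ δ ≥ 6/13.
Eshwar: cooperation gives 26 each period; deviation gives 30 once then 11 forever.
  δ ≥ 4/19.
Both must hold, so the binding constraint is Galen's: δ ≥ 6/13.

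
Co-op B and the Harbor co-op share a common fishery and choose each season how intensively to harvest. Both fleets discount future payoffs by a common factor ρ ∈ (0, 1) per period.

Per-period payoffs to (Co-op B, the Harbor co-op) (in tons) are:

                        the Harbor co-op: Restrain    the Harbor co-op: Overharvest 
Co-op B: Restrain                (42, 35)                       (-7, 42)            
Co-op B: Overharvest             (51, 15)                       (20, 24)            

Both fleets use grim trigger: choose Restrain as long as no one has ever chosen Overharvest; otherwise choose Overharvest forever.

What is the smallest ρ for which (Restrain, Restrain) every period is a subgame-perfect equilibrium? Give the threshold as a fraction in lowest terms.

Co-op B's threshold: (51−42)/(51−20) = 9/31.
the Harbor co-op's threshold: (42−35)/(42−24) = 7/18.
9/31 < 7/18, so the Harbor co-op binds and ρ* = 7/18.

7/18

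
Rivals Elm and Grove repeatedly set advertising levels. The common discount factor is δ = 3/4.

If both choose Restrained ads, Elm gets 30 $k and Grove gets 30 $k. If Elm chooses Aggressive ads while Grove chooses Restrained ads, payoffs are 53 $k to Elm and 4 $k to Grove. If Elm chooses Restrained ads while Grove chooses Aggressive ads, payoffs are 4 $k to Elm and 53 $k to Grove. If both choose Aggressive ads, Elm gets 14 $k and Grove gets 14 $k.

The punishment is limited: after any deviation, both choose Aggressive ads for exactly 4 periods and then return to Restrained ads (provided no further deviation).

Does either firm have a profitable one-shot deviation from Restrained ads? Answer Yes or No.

Comparing payoff streams over the 5 periods until play realigns: cooperate → 30(1+δ+…+δ^4); deviate → 53 + 14(δ+…+δ^4).
Cooperation is sustained iff (30−14)(δ+…+δ^4) ≥ 53−30.
δ+…+δ^4 = 3/4·(1−(3/4)^4)/(1−3/4) = 2.0508, and (53−30)/(30−14) = 1.4375.
2.0508 ≥ 1.4375, so cooperation is sustainable.

No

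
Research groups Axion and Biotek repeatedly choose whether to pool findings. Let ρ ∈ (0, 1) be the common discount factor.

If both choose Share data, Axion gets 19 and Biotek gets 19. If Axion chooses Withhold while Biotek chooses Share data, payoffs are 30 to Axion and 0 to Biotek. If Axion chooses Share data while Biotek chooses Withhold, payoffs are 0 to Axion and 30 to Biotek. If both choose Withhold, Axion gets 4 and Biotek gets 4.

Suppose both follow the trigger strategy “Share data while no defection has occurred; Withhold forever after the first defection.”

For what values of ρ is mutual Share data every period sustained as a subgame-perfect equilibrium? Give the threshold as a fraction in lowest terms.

Cooperation forever yields 19 each period: 19/(1−ρ).
Deviating yields 30 once, then 4 forever: 30 + 4ρ/(1−ρ).
No profitable deviation requires 19/(1−ρ) ≥ 30 + 4ρ/(1−ρ).
Multiplying by (1−ρ): 19 ≥ 30(1−ρ) + 4ρ = 30 − 26ρ.
So 26ρ ≥ 11, i.e. ρ ≥ 11/26.

11/26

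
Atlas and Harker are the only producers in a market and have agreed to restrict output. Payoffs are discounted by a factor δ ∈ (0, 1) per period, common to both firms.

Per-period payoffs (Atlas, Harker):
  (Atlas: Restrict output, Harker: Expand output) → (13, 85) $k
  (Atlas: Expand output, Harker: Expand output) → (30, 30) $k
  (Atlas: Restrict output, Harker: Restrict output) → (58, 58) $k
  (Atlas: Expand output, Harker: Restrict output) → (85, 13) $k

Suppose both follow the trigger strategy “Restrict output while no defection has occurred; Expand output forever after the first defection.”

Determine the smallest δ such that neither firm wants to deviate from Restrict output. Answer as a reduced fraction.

27/55

Cooperation forever yields 58 each period: 58/(1−δ).
Deviating yields 85 once, then 30 forever: 85 + 30δ/(1−δ).
No profitable deviation requires 58/(1−δ) ≥ 85 + 30δ/(1−δ).
Multiplying by (1−δ): 58 ≥ 85(1−δ) + 30δ = 85 − 55δ.
So 55δ ≥ 27, i.e. δ ≥ 27/55.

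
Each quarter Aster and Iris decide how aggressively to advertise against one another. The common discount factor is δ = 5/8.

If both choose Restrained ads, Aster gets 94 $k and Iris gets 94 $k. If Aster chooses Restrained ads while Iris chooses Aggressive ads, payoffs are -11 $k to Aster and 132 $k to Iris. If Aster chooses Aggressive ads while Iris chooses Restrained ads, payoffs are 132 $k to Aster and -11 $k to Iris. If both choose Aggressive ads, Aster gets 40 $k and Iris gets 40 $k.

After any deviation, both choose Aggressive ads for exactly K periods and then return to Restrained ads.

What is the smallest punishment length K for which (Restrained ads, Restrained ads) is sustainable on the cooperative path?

2

No profitable deviation requires (94−40)(δ+…+δ^K) ≥ 132−94, i.e. δ+…+δ^K ≥ 19/27 ≈ 0.7037.
With δ = 5/8, the partial sums are K=1: 0.6250, K=2: 1.0156.
K = 2 is the first length at which the sum reaches 0.7037.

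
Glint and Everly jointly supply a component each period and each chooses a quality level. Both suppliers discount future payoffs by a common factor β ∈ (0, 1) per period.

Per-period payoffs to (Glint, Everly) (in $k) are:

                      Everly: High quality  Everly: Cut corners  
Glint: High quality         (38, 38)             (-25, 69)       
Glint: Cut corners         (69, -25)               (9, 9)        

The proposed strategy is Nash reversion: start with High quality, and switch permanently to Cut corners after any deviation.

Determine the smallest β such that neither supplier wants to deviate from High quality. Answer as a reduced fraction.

Cooperation forever yields 38 each period: 38/(1−β).
Deviating yields 69 once, then 9 forever: 69 + 9β/(1−β).
No profitable deviation requires 38/(1−β) ≥ 69 + 9β/(1−β).
Multiplying by (1−β): 38 ≥ 69(1−β) + 9β = 69 − 60β.
So 60β ≥ 31, i.e. β ≥ 31/60.

31/60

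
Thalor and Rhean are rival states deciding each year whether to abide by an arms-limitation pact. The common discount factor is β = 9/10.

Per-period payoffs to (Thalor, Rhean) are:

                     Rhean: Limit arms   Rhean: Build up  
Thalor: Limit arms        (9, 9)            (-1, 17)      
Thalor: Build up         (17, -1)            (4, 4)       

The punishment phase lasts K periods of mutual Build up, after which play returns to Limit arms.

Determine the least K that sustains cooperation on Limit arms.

IC: β(1−β^K)/(1−β) ≥ (17−9)/(9−4) = 8/5.
With β = 9/10: need 1 − β^K ≥ 8/5·(1−9/10)/(9/10), i.e. β^K ≤ 0.8222.
Since (9/10)^1 = 0.9000 and (9/10)^2 = 0.8100, the smallest such K is 2.

2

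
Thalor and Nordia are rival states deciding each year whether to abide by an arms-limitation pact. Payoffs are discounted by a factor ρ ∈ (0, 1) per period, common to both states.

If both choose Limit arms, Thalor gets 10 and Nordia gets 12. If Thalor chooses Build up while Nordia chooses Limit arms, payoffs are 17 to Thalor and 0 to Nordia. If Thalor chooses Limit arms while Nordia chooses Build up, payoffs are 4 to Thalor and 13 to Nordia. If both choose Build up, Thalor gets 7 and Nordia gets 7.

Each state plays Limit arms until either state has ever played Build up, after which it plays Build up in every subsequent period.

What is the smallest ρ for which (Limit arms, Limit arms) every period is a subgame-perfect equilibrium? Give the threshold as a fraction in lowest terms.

7/10

For Thalor: deviation gain 17−10 = 7, per-period punishment loss 10−7 = 3. IC gives ρ ≥ 7/10.
For Nordia: gain 1, loss 5 per period, so ρ ≥ 1/6.
The tighter constraint is Thalor's, so cooperation needs ρ ≥ 7/10.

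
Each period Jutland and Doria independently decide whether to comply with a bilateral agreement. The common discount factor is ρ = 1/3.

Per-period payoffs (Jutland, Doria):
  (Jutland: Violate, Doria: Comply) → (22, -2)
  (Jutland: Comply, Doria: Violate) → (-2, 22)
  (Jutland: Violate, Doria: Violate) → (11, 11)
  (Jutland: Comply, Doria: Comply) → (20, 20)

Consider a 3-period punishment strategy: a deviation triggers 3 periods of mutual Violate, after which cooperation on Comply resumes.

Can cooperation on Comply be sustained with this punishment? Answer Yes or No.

Yes

IC: ρ+…+ρ^3 ≥ (22−20)/(20−11) = 2/9.
At ρ = 1/3: partial sum = 0.4815 ≥ 0.2222. Cooperation sustainable.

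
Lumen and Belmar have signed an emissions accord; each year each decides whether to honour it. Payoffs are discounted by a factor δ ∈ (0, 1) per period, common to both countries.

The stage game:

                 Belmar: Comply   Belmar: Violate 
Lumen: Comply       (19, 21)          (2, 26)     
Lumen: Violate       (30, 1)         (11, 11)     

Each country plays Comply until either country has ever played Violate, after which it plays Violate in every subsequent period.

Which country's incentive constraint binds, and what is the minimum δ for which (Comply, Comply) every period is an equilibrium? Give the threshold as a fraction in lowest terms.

Lumen; δ ≥ 11/19

Lumen: cooperation gives 19 each period; deviation gives 30 once then 11 forever.
  19/(1−δ) ≥ 30 + 11δ/(1−δ) ⇒ δ ≥ 11/19.
Belmar: cooperation gives 21 each period; deviation gives 26 once then 11 forever.
  δ ≥ 5/15 = 1/3.
Both must hold, so the binding constraint is Lumen's: δ ≥ 11/19.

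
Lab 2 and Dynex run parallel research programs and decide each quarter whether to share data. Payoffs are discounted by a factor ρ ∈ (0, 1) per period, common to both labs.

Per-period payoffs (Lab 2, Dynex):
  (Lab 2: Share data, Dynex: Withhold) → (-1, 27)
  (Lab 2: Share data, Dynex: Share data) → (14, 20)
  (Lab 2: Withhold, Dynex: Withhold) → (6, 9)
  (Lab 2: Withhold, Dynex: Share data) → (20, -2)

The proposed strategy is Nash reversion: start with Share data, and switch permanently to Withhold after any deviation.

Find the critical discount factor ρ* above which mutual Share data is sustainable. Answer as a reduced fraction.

Lab 2: cooperation gives 14 each period; deviation gives 20 once then 6 forever.
  14/(1−ρ) ≥ 20 + 6ρ/(1−ρ) ⇒ ρ ≥ 6/14 = 3/7.
Dynex: cooperation gives 20 each period; deviation gives 27 once then 9 forever.
  ρ ≥ 7/18.
Both must hold, so the binding constraint is Lab 2's: ρ ≥ 3/7.

3/7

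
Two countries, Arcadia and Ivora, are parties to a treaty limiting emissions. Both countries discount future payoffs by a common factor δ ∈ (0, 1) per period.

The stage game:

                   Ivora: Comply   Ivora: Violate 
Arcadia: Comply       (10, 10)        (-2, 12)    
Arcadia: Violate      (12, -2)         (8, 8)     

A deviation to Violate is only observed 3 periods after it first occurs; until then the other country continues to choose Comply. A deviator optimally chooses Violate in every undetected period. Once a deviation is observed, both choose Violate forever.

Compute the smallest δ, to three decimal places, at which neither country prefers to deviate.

Deviating for the 3 undetected periods gains 12−10 = 2 per period over cooperation, then loses 10−8 = 2 per period forever once punishment starts.
Gain: 2(1 + δ + … + δ^2); loss: 2·δ^3/(1−δ).
No profitable deviation ⇔ 2(1−δ^3) ≤ 2·δ^3, i.e. δ^3 ≥ 2/(2+2) = 1/2.
Hence δ ≥ (1/2)^(1/3) ≈ 0.794.

0.794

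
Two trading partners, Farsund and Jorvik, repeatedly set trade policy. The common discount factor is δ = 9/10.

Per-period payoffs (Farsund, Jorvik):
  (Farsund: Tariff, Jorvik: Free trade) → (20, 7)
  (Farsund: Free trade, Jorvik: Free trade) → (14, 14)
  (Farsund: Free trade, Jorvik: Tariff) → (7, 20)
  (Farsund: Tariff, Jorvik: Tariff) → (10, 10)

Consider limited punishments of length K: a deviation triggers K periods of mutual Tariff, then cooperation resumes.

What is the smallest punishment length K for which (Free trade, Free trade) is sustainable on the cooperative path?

No profitable deviation requires (14−10)(δ+…+δ^K) ≥ 20−14, i.e. δ+…+δ^K ≥ 3/2 ≈ 1.5000.
With δ = 9/10, the partial sums are K=1: 0.9000, K=2: 1.7100.
K = 2 is the first length at which the sum reaches 1.5000.

2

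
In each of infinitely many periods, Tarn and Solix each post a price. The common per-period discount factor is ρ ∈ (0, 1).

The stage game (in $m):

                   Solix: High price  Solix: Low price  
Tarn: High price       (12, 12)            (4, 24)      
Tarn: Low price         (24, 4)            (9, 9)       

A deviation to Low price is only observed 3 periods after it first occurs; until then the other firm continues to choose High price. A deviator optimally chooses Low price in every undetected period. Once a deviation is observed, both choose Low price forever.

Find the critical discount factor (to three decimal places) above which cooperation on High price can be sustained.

A deviator earns 24 for 3 periods, then 9 forever; cooperating earns 12 forever. Multiplying the IC by (1−ρ):
12 ≥ 24(1−ρ^3) + 9ρ^3, so 15·ρ^3 ≥ 12 and ρ^3 ≥ 4/5.
ρ ≥ (4/5)^(1/3) ≈ 0.928.

0.928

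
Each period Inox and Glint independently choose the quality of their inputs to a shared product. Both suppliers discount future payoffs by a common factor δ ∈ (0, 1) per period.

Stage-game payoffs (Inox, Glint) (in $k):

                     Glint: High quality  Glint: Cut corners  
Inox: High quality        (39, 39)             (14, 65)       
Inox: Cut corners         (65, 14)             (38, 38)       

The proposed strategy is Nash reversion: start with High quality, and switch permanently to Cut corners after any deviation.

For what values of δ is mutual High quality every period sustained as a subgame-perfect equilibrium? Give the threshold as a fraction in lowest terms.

Under grim trigger the critical discount factor is (T−C)/(T−P) with T = 65, C = 39, P = 38.
δ* = (65−39)/(65−38) = 26/27.

26/27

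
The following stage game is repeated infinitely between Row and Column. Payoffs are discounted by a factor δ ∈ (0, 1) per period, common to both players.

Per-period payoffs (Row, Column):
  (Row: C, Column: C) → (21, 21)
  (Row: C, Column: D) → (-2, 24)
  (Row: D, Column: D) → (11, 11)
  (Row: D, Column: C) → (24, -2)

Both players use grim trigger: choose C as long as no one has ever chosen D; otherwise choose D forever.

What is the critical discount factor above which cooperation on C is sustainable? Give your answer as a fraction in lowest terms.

Under grim trigger the critical discount factor is (T−C)/(T−P) with T = 24, C = 21, P = 11.
δ* = (24−21)/(24−11) = 3/13.

3/13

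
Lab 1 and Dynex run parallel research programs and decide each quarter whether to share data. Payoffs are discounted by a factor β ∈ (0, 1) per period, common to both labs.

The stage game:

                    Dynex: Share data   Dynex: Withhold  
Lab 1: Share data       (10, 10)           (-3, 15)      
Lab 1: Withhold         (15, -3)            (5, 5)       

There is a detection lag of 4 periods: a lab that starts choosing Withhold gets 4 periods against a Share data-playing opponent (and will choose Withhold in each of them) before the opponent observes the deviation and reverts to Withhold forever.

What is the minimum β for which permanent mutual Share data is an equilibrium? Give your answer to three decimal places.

Deviating for the 4 undetected periods gains 15−10 = 5 per period over cooperation, then loses 10−5 = 5 per period forever once punishment starts.
Gain: 5(1 + β + … + β^3); loss: 5·β^4/(1−β).
No profitable deviation ⇔ 5(1−β^4) ≤ 5·β^4, i.e. β^4 ≥ 5/(5+5) = 1/2.
Hence β ≥ (1/2)^(1/4) ≈ 0.841.

0.841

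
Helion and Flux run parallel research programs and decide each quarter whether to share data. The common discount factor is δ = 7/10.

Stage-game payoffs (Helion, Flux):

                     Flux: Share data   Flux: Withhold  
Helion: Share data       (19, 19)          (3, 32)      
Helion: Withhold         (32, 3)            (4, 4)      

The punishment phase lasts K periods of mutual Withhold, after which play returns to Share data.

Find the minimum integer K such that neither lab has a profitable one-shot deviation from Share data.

2

No profitable deviation requires (19−4)(δ+…+δ^K) ≥ 32−19, i.e. δ+…+δ^K ≥ 13/15 ≈ 0.8667.
With δ = 7/10, the partial sums are K=1: 0.7000, K=2: 1.1900.
K = 2 is the first length at which the sum reaches 0.8667.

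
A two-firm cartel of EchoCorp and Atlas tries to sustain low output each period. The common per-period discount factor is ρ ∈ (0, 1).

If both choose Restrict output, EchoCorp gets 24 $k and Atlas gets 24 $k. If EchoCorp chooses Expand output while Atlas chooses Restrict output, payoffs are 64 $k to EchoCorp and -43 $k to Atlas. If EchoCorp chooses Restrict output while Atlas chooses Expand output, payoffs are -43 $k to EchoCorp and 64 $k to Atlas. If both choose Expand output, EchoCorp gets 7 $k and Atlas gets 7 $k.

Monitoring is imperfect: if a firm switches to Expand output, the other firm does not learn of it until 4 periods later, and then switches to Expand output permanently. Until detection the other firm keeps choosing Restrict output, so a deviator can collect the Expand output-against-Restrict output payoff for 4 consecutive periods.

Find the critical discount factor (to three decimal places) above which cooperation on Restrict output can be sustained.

0.915

The best deviation is to choose Expand output for all 4 undetected periods, earning 64 each, then 7 forever once detected.
Deviation value: 64(1−ρ^4)/(1−ρ) + 7ρ^4/(1−ρ); cooperation value: 24/(1−ρ).
IC: 24 ≥ 64(1−ρ^4) + 7ρ^4 = 64 − 57ρ^4.
So ρ^4 ≥ 40/57, giving ρ ≥ (40/57)^(1/4) ≈ 0.915.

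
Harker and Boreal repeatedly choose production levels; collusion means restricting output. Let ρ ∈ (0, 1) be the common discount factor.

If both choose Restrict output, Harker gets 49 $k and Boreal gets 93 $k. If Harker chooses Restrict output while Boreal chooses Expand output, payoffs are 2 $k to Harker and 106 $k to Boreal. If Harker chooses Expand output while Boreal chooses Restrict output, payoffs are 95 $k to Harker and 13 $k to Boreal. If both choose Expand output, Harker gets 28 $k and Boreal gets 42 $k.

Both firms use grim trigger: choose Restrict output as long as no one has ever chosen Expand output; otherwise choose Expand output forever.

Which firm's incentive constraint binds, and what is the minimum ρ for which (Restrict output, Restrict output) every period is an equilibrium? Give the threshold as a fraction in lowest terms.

Harker; ρ ≥ 46/67

Harker: cooperation gives 49 each period; deviation gives 95 once then 28 forever.
  49/(1−ρ) ≥ 95 + 28ρ/(1−ρ) ⇒ ρ ≥ 46/67.
Boreal: cooperation gives 93 each period; deviation gives 106 once then 42 forever.
  ρ ≥ 13/64.
Both must hold, so the binding constraint is Harker's: ρ ≥ 46/67.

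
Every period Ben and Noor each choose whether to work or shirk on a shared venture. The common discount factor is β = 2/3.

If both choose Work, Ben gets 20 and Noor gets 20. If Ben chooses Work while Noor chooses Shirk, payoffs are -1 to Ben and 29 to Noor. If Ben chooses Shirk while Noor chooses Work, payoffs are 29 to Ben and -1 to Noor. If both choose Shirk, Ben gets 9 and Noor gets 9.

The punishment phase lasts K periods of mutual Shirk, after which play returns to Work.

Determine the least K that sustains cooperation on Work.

2

Need Σ_{k=1}^{K} β^k ≥ (29−20)/(20−9) = 0.8182 at β = 2/3.
At K = 1 the sum is 0.6667 < 0.8182; at K = 2 it is 1.1111 ≥ 0.8182.
So the minimum punishment length is K = 2.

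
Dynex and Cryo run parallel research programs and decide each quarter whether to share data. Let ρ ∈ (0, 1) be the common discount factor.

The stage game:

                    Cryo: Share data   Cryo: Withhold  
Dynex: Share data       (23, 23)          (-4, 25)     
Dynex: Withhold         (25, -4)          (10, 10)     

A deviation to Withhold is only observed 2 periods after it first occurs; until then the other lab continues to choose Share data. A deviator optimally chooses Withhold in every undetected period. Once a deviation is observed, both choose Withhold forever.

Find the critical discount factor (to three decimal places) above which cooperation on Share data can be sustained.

0.365

Deviating for the 2 undetected periods gains 25−23 = 2 per period over cooperation, then loses 23−10 = 13 per period forever once punishment starts.
Gain: 2(1 + ρ + … + ρ^1); loss: 13·ρ^2/(1−ρ).
No profitable deviation ⇔ 2(1−ρ^2) ≤ 13·ρ^2, i.e. ρ^2 ≥ 2/(2+13) = 2/15.
Hence ρ ≥ (2/15)^(1/2) ≈ 0.365.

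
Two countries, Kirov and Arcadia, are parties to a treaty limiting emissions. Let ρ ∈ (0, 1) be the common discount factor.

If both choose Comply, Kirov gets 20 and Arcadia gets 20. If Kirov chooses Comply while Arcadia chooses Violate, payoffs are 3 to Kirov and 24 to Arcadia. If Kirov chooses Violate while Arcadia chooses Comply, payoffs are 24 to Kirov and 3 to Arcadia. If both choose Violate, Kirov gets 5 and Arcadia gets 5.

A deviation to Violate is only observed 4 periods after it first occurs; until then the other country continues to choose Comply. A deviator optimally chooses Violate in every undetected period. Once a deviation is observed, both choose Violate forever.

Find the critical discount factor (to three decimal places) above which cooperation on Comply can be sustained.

A deviator earns 24 for 4 periods, then 5 forever; cooperating earns 20 forever. Multiplying the IC by (1−ρ):
20 ≥ 24(1−ρ^4) + 5ρ^4, so 19·ρ^4 ≥ 4 and ρ^4 ≥ 4/19.
ρ ≥ (4/19)^(1/4) ≈ 0.677.

0.677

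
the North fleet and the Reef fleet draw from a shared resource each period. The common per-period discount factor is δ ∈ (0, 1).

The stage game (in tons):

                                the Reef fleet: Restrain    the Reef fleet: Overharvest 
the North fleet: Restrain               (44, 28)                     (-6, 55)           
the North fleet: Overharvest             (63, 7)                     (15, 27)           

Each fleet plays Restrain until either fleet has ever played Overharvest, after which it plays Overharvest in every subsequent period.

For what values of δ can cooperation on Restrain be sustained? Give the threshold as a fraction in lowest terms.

the North fleet: cooperation gives 44 each period; deviation gives 63 once then 15 forever.
  44/(1−δ) ≥ 63 + 15δ/(1−δ) ⇒ δ ≥ 19/48.
the Reef fleet: cooperation gives 28 each period; deviation gives 55 once then 27 forever.
  δ ≥ 27/28.
Both must hold, so the binding constraint is the Reef fleet's: δ ≥ 27/28.

27/28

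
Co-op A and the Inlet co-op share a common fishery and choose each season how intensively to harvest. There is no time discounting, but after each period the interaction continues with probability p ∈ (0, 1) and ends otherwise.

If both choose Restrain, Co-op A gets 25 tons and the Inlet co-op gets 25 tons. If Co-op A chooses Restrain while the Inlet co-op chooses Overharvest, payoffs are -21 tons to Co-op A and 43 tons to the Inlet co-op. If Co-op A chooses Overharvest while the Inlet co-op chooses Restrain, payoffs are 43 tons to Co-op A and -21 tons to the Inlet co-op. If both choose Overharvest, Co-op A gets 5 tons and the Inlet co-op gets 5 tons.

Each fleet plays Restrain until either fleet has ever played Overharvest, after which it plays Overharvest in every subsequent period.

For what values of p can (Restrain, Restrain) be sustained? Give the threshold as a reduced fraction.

9/19

Expected cooperation value is 25 + p·25 + p²·25 + … = 25/(1−p); deviation gives 43 + p·5/(1−p).
25 ≥ 43(1−p) + 5p ⇒ 38p ≥ 18 ⇒ p ≥ 18/38 = 9/19.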